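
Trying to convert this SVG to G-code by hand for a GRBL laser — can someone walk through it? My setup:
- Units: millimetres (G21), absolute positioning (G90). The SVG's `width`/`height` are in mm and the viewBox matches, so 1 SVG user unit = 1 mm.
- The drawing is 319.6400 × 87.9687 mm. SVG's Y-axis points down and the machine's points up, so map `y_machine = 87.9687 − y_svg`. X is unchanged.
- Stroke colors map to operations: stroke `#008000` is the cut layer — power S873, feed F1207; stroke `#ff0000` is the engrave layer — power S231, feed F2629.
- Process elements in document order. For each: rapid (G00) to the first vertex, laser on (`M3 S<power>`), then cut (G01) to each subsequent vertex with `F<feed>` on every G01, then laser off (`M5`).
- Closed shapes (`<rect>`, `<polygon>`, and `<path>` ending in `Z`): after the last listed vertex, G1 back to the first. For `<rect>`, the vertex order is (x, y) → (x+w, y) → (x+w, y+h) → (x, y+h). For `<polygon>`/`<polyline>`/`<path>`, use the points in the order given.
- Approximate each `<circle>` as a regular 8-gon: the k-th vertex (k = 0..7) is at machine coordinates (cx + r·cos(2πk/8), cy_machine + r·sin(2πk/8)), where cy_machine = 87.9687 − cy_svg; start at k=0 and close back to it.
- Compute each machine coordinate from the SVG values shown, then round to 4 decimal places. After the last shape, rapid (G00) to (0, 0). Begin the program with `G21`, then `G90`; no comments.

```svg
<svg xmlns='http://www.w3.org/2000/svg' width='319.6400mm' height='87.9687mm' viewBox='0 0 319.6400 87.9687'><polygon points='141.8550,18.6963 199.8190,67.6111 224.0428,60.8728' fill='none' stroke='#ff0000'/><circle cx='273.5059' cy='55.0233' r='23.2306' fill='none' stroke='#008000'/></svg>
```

viewBox `0 0 319.6400 87.9687` with mm width/height → 1 unit = 1 mm. Flip: y_m = 87.9687 − y_svg.

**Shape 1** — `<polygon>` closed polygon, stroke `#ff0000` → engrave (S231, F2629). Machine vertices: (141.8550,69.2724) → (199.8190,20.3576) → (224.0428,27.0959) → (141.8550,69.2724). Closed: final G1 returns to the first vertex.

**Shape 2** — `<circle>` circle, stroke `#008000` → cut (S873, F1207). Machine vertices: (296.7365,32.9454) → (289.9324,49.3719) → (273.5059,56.1760) → (257.0794,49.3719) → (250.2753,32.9454) → (257.0794,16.5189) → (273.5059,9.7148) → (289.9324,16.5189) → (296.7365,32.9454). Closed: final G1 returns to the first vertex.

G21
G90
G00 X141.8550 Y69.2724
M3 S231
G01 X199.8190 Y20.3576 F2629
G01 X224.0428 Y27.0959 F2629
G01 X141.8550 Y69.2724 F2629
M5
G00 X296.7365 Y32.9454
M3 S873
G01 X289.9324 Y49.3719 F1207
G01 X273.5059 Y56.1760 F1207
G01 X257.0794 Y49.3719 F1207
G01 X250.2753 Y32.9454 F1207
G01 X257.0794 Y16.5189 F1207
G01 X273.5059 Y9.7148 F1207
G01 X289.9324 Y16.5189 F1207
G01 X296.7365 Y32.9454 F1207
M5
G00 X0.0000 Y0.0000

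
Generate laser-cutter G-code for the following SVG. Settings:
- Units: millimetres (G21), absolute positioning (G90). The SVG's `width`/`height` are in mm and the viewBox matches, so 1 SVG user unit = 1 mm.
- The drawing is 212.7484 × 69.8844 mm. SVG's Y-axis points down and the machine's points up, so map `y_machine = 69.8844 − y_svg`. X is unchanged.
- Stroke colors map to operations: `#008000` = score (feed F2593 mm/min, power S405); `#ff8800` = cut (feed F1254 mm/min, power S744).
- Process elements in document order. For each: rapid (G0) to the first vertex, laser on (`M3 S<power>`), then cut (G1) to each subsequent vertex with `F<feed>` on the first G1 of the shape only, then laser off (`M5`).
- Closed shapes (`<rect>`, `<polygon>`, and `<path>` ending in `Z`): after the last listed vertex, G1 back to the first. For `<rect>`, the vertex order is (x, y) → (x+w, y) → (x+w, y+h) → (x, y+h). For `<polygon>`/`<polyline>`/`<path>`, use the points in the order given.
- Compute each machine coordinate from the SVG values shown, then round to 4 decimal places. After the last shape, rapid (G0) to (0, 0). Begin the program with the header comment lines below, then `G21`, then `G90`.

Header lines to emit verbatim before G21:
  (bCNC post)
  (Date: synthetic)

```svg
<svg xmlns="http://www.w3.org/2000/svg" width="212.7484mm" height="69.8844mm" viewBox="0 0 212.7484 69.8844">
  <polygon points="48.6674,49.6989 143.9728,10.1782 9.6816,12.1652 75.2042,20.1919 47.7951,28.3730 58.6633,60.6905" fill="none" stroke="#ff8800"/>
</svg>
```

(bCNC post)
(Date: synthetic)
G21
G90
G0 X48.6674 Y20.1855
M3 S744
G1 X143.9728 Y59.7062 F1254
G1 X9.6816 Y57.7192
G1 X75.2042 Y49.6925
G1 X47.7951 Y41.5114
G1 X58.6633 Y9.1939
G1 X48.6674 Y20.1855
M5
G0 X0.0000 Y0.0000

viewBox `0 0 212.7484 69.8844` with mm width/height → 1 unit = 1 mm. Flip: y_m = 69.8844 − y_svg.

**Shape 1** — `<polygon>` closed polygon, stroke `#ff8800` → cut (S744, F1254). Machine vertices: (48.6674,20.1855) → (143.9728,59.7062) → (9.6816,57.7192) → (75.2042,49.6925) → (47.7951,41.5114) → (58.6633,9.1939) → (48.6674,20.1855). Closed: final G1 returns to the first vertex.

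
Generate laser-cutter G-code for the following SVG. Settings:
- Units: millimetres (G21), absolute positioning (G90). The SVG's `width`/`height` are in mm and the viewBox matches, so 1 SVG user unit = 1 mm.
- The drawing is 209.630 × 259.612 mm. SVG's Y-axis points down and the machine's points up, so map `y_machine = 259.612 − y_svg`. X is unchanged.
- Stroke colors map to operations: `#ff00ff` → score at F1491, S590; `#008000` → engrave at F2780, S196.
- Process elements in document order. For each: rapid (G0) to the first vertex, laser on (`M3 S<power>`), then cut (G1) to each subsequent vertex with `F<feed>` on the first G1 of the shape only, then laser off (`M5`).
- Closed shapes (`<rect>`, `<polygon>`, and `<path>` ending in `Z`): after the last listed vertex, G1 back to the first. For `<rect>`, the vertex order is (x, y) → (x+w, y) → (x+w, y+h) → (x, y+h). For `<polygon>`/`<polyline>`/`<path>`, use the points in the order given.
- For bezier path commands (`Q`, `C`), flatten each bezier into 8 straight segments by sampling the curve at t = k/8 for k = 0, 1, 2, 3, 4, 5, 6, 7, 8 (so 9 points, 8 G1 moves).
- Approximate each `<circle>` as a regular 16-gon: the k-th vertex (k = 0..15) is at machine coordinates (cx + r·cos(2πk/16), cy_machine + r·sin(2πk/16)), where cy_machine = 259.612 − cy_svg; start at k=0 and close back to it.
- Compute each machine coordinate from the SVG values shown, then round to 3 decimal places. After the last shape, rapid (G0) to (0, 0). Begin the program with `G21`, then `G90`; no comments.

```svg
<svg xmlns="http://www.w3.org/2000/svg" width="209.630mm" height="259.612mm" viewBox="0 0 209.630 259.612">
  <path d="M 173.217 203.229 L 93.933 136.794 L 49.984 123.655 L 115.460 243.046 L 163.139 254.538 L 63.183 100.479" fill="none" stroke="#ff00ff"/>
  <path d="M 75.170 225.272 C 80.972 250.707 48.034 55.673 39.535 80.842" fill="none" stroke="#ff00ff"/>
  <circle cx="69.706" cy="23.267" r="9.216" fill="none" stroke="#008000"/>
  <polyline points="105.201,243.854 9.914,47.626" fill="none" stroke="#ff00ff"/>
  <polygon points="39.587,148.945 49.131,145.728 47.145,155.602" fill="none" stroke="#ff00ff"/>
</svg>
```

G21
G90
G0 X173.217 Y56.383
M3 S590
G1 X93.933 Y122.818 F1491
G1 X49.984 Y135.957
G1 X115.460 Y16.566
G1 X163.139 Y5.074
G1 X63.183 Y159.133
M5
G0 X75.170 Y34.340
M3 S590
G1 X75.653 Y34.276 F1491
G1 X73.245 Y49.716
G1 X68.686 Y75.497
G1 X62.715 Y106.455
G1 X56.075 Y137.426
G1 X49.504 Y163.244
G1 X43.744 Y178.747
G1 X39.535 Y178.770
M5
G0 X78.922 Y236.345
M3 S196
G1 X78.220 Y239.872 F2780
G1 X76.223 Y242.862
G1 X73.233 Y244.859
G1 X69.706 Y245.561
G1 X66.179 Y244.859
G1 X63.189 Y242.862
G1 X61.192 Y239.872
G1 X60.490 Y236.345
G1 X61.192 Y232.818
G1 X63.189 Y229.828
G1 X66.179 Y227.831
G1 X69.706 Y227.129
G1 X73.233 Y227.831
G1 X76.223 Y229.828
G1 X78.220 Y232.818
G1 X78.922 Y236.345
M5
G0 X105.201 Y15.758
M3 S590
G1 X9.914 Y211.986 F1491
M5
G0 X39.587 Y110.667
M3 S590
G1 X49.131 Y113.884 F1491
G1 X47.145 Y104.010
G1 X39.587 Y110.667
M5
G0 X0.000 Y0.000

1 u = 1 mm; y_m = 259.612 − y.

[1] `<path>` open polyline, #ff00ff→score S590 F1491: (173.217,56.383) → (93.933,122.818) → (49.984,135.957) → (115.460,16.566) → (163.139,5.074) → (63.183,159.133)

[2] `<path>` cubic bezier, #ff00ff→score S590 F1491: (75.170,34.340) → (75.653,34.276) → (73.245,49.716) → (68.686,75.497) → (62.715,106.455) → (56.075,137.426) → (49.504,163.244) → (43.744,178.747) → (39.535,178.770)

[3] `<circle>` circle, #008000→engrave S196 F2780: (78.922,236.345) → (78.220,239.872) → (76.223,242.862) → (73.233,244.859) → (69.706,245.561) → (66.179,244.859) → (63.189,242.862) → (61.192,239.872) → (60.490,236.345) → (61.192,232.818) → (63.189,229.828) → (66.179,227.831) → (69.706,227.129) → (73.233,227.831) → (76.223,229.828) → (78.220,232.818) → (78.922,236.345) (closed)

[4] `<polyline>` line segment, #ff00ff→score S590 F1491: (105.201,15.758) → (9.914,211.986)

[5] `<polygon>` regular polygon, #ff00ff→score S590 F1491: (39.587,110.667) → (49.131,113.884) → (47.145,104.010) → (39.587,110.667) (closed)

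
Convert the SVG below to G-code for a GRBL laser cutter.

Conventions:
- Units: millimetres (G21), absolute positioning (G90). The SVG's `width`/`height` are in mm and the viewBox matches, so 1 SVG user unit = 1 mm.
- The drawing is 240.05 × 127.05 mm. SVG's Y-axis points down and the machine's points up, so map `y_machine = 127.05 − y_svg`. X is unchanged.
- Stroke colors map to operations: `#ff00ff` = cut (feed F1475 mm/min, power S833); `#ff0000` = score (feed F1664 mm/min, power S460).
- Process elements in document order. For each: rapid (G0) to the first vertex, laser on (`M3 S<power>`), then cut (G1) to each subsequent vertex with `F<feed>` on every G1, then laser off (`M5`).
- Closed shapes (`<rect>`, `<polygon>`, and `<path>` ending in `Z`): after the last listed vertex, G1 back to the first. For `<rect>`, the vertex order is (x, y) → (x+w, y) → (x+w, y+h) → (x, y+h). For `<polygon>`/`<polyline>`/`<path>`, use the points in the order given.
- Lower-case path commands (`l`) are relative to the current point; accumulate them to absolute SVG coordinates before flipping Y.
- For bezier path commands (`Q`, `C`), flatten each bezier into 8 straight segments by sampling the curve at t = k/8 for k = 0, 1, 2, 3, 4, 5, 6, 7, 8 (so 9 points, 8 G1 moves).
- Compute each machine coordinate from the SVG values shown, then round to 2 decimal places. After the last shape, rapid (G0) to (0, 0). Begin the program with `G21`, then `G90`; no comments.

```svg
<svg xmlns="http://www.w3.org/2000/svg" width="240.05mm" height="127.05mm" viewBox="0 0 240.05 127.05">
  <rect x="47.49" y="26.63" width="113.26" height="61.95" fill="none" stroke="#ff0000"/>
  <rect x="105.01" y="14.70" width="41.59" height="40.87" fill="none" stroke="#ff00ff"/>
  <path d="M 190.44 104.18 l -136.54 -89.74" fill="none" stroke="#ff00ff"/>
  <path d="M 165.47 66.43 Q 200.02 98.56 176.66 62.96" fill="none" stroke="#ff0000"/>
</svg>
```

G21
G90
G0 X47.49 Y100.42
M3 S460
G1 X160.75 Y100.42 F1664
G1 X160.75 Y38.47 F1664
G1 X47.49 Y38.47 F1664
G1 X47.49 Y100.42 F1664
M5
G0 X105.01 Y112.35
M3 S833
G1 X146.60 Y112.35 F1475
G1 X146.60 Y71.48 F1475
G1 X105.01 Y71.48 F1475
G1 X105.01 Y112.35 F1475
M5
G0 X190.44 Y22.87
M3 S833
G1 X53.90 Y112.61 F1475
M5
G0 X165.47 Y60.62
M3 S460
G1 X173.20 Y53.65 F1664
G1 X179.13 Y48.79 F1664
G1 X183.24 Y46.05 F1664
G1 X185.54 Y45.42 F1664
G1 X186.04 Y46.91 F1664
G1 X184.72 Y50.52 F1664
G1 X181.60 Y56.25 F1664
G1 X176.66 Y64.09 F1664
M5
G0 X0.00 Y0.00

1 u = 1 mm; y_m = 127.05 − y.

[1] `<rect>` rectangle, #ff0000→score S460 F1664: (47.49,100.42) → (160.75,100.42) → (160.75,38.47) → (47.49,38.47) → (47.49,100.42) (closed)

[2] `<rect>` rectangle, #ff00ff→cut S833 F1475: (105.01,112.35) → (146.60,112.35) → (146.60,71.48) → (105.01,71.48) → (105.01,112.35) (closed)

[3] `<path>` line segment, #ff00ff→cut S833 F1475: (190.44,22.87) → (53.90,112.61)

[4] `<path>` quadratic bezier, #ff0000→score S460 F1664: (165.47,60.62) → (173.20,53.65) → (179.13,48.79) → (183.24,46.05) → (185.54,45.42) → (186.04,46.91) → (184.72,50.52) → (181.60,56.25) → (176.66,64.09)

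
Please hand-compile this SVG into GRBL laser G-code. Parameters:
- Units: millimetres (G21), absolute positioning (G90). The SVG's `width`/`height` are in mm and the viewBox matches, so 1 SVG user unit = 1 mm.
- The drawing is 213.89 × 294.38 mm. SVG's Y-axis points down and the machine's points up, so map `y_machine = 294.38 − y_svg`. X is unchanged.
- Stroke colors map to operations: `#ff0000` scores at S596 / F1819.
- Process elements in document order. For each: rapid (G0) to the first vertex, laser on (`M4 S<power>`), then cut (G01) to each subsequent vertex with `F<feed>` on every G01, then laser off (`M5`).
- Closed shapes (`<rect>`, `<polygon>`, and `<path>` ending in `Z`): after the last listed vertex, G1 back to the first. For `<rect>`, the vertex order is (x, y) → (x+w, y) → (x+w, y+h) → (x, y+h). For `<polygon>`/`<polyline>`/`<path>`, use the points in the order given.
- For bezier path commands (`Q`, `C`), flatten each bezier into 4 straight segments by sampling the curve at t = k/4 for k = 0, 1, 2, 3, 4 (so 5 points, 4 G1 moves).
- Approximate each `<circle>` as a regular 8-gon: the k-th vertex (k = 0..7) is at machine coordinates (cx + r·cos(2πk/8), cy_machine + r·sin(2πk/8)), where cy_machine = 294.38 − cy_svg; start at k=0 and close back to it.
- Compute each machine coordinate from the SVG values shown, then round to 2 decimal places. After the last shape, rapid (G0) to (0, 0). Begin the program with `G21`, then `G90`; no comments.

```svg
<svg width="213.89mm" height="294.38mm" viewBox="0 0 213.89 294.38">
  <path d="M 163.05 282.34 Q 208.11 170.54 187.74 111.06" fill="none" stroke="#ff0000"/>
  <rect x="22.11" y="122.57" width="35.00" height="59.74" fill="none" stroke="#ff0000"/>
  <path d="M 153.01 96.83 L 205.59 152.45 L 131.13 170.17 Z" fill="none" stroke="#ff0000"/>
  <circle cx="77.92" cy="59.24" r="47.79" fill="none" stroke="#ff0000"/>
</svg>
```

G21
G90
G0 X163.05 Y12.04
M4 S596
G01 X181.49 Y64.67 F1819
G01 X191.75 Y110.76 F1819
G01 X193.84 Y150.31 F1819
G01 X187.74 Y183.32 F1819
M5
G0 X22.11 Y171.81
M4 S596
G01 X57.11 Y171.81 F1819
G01 X57.11 Y112.07 F1819
G01 X22.11 Y112.07 F1819
G01 X22.11 Y171.81 F1819
M5
G0 X153.01 Y197.55
M4 S596
G01 X205.59 Y141.93 F1819
G01 X131.13 Y124.21 F1819
G01 X153.01 Y197.55 F1819
M5
G0 X125.71 Y235.14
M4 S596
G01 X111.71 Y268.93 F1819
G01 X77.92 Y282.93 F1819
G01 X44.13 Y268.93 F1819
G01 X30.13 Y235.14 F1819
G01 X44.13 Y201.35 F1819
G01 X77.92 Y187.35 F1819
G01 X111.71 Y201.35 F1819
G01 X125.71 Y235.14 F1819
M5
G0 X0.00 Y0.00

1 u = 1 mm; y_m = 294.38 − y.

[1] `<path>` quadratic bezier, #ff0000→score S596 F1819: (163.05,12.04) → (181.49,64.67) → (191.75,110.76) → (193.84,150.31) → (187.74,183.32)

[2] `<rect>` rectangle, #ff0000→score S596 F1819: (22.11,171.81) → (57.11,171.81) → (57.11,112.07) → (22.11,112.07) → (22.11,171.81) (closed)

[3] `<path>` regular polygon, #ff0000→score S596 F1819: (153.01,197.55) → (205.59,141.93) → (131.13,124.21) → (153.01,197.55) (closed)

[4] `<circle>` circle, #ff0000→score S596 F1819: (125.71,235.14) → (111.71,268.93) → (77.92,282.93) → (44.13,268.93) → (30.13,235.14) → (44.13,201.35) → (77.92,187.35) → (111.71,201.35) → (125.71,235.14) (closed)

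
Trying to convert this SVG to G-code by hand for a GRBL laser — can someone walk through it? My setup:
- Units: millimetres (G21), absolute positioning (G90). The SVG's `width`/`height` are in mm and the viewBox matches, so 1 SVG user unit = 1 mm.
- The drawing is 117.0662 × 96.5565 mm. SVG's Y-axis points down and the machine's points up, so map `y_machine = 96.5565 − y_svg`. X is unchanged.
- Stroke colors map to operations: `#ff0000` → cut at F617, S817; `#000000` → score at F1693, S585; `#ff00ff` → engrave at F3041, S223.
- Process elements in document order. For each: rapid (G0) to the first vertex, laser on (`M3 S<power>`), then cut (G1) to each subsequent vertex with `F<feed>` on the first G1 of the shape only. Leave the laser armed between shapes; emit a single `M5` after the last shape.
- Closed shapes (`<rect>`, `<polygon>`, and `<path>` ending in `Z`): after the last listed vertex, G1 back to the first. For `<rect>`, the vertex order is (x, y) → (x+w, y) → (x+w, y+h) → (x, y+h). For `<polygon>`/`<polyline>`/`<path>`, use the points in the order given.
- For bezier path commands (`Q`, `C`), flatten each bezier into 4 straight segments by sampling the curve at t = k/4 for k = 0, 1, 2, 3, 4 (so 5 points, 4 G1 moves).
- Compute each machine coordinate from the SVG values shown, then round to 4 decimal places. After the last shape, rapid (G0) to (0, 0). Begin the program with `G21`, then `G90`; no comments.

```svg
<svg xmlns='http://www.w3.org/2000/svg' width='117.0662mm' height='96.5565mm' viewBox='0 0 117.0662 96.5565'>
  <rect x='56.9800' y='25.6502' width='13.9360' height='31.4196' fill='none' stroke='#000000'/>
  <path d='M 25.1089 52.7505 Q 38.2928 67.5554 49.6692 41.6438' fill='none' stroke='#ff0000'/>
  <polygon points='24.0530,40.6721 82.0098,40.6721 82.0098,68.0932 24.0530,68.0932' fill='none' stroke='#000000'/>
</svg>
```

G21
G90
G0 X56.9800 Y70.9063
M3 S585
G1 X70.9160 Y70.9063 F1693
G1 X70.9160 Y39.4867
G1 X56.9800 Y39.4867
G1 X56.9800 Y70.9063
G0 X25.1089 Y43.8060
M3 S817
G1 X31.5879 Y38.9483 F617
G1 X37.8409 Y39.1802
G1 X43.8680 Y44.5017
G1 X49.6692 Y54.9127
G0 X24.0530 Y55.8844
M3 S585
G1 X82.0098 Y55.8844 F1693
G1 X82.0098 Y28.4633
G1 X24.0530 Y28.4633
G1 X24.0530 Y55.8844
M5
G0 X0.0000 Y0.0000

viewBox `0 0 117.0662 96.5565` with mm width/height → 1 unit = 1 mm. Flip: y_m = 96.5565 − y_svg.

**Shape 1** — `<rect>` rectangle, stroke `#000000` → score (S585, F1693). Machine vertices: (56.9800,70.9063) → (70.9160,70.9063) → (70.9160,39.4867) → (56.9800,39.4867) → (56.9800,70.9063). Closed: final G1 returns to the first vertex.

**Shape 2** — `<path>` quadratic bezier, stroke `#ff0000` → cut (S817, F617). Control points (SVG): P0=(25.1089,52.7505), P1=(38.2928,67.5554), P2=(49.6692,41.6438); sampled at t=k/4. Machine vertices: (25.1089,43.8060) → (31.5879,38.9483) → (37.8409,39.1802) → (43.8680,44.5017) → (49.6692,54.9127). Open path.

**Shape 3** — `<polygon>` rectangle, stroke `#000000` → score (S585, F1693). Machine vertices: (24.0530,55.8844) → (82.0098,55.8844) → (82.0098,28.4633) → (24.0530,28.4633) → (24.0530,55.8844). Closed: final G1 returns to the first vertex.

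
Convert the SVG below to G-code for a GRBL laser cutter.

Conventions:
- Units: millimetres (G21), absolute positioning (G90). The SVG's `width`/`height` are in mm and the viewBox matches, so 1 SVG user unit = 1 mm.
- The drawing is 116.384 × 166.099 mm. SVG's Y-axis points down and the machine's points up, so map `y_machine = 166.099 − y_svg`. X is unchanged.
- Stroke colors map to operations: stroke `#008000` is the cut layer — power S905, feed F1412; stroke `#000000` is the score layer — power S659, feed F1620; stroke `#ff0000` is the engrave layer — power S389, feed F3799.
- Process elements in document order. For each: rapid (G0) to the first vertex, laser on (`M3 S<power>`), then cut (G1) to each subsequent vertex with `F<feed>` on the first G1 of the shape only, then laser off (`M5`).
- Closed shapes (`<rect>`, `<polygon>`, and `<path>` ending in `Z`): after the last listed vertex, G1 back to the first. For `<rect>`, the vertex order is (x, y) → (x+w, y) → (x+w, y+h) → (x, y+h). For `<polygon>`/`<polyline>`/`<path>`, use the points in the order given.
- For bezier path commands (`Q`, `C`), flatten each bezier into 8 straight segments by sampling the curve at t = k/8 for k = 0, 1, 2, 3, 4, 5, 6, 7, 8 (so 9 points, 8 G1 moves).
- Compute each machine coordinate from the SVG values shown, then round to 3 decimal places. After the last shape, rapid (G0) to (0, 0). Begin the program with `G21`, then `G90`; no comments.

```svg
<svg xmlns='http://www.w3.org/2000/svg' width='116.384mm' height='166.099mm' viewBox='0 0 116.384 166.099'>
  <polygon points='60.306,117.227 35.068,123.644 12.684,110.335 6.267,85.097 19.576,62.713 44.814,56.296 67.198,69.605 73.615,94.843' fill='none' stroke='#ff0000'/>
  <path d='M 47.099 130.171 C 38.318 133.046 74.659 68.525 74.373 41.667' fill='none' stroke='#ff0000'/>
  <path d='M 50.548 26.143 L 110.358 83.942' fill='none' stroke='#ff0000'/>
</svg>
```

G21
G90
G0 X60.306 Y48.872
M3 S389
G1 X35.068 Y42.455 F3799
G1 X12.684 Y55.764
G1 X6.267 Y81.002
G1 X19.576 Y103.386
G1 X44.814 Y109.803
G1 X67.198 Y96.494
G1 X73.615 Y71.256
G1 X60.306 Y48.872
M5
G0 X47.099 Y35.928
M3 S389
G1 X45.762 Y37.804 F3799
G1 X47.696 Y44.767
G1 X51.945 Y55.586
G1 X57.550 Y69.030
G1 X63.554 Y83.868
G1 X68.997 Y98.868
G1 X72.923 Y112.800
G1 X74.373 Y124.432
M5
G0 X50.548 Y139.956
M3 S389
G1 X110.358 Y82.157 F3799
M5
G0 X0.000 Y0.000

viewBox `0 0 116.384 166.099` with mm width/height → 1 unit = 1 mm. Flip: y_m = 166.099 − y_svg.

**Shape 1** — `<polygon>` regular polygon, stroke `#ff0000` → engrave (S389, F3799). Machine vertices: (60.306,48.872) → (35.068,42.455) → (12.684,55.764) → (6.267,81.002) → (19.576,103.386) → (44.814,109.803) → (67.198,96.494) → (73.615,71.256) → (60.306,48.872). Closed: final G1 returns to the first vertex.

**Shape 2** — `<path>` cubic bezier, stroke `#ff0000` → engrave (S389, F3799). Control points (SVG): P0=(47.099,130.171), P1=(38.318,133.046), P2=(74.659,68.525), P3=(74.373,41.667); sampled at t=k/8. Machine vertices: (47.099,35.928) → (45.762,37.804) → (47.696,44.767) → (51.945,55.586) → (57.550,69.030) → (63.554,83.868) → (68.997,98.868) → (72.923,112.800) → (74.373,124.432). Open path.

**Shape 3** — `<path>` line segment, stroke `#ff0000` → engrave (S389, F3799). Machine vertices: (50.548,139.956) → (110.358,82.157). Open path.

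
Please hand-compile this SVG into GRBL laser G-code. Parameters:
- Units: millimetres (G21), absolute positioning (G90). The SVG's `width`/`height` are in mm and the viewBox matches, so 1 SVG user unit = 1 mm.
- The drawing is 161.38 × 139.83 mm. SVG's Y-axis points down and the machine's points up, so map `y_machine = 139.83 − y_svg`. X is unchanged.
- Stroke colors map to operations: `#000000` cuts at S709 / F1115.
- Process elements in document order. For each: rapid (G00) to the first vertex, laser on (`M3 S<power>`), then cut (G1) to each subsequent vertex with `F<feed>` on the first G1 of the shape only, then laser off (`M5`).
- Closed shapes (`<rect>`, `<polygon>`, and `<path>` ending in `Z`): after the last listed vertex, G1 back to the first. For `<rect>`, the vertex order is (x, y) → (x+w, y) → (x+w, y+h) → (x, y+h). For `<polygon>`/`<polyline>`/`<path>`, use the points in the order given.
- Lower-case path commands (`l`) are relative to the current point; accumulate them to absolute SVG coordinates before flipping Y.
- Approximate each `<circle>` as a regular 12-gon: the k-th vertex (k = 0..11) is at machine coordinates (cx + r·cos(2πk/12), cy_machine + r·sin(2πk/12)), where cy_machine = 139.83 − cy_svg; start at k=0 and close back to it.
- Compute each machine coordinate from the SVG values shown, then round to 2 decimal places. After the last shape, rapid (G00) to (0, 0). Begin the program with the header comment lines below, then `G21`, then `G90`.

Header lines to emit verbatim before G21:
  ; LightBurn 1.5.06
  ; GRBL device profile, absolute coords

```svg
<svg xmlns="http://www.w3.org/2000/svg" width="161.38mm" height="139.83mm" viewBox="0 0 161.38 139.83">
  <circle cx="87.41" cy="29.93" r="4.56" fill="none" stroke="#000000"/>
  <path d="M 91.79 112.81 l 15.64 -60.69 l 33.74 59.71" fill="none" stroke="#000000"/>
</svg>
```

; LightBurn 1.5.06
; GRBL device profile, absolute coords
G21
G90
G00 X91.97 Y109.90
M3 S709
G1 X91.36 Y112.18 F1115
G1 X89.69 Y113.85
G1 X87.41 Y114.46
G1 X85.13 Y113.85
G1 X83.46 Y112.18
G1 X82.85 Y109.90
G1 X83.46 Y107.62
G1 X85.13 Y105.95
G1 X87.41 Y105.34
G1 X89.69 Y105.95
G1 X91.36 Y107.62
G1 X91.97 Y109.90
M5
G00 X91.79 Y27.02
M3 S709
G1 X107.43 Y87.71 F1115
G1 X141.17 Y28.00
M5
G00 X0.00 Y0.00

1 u = 1 mm; y_m = 139.83 − y.

[1] `<circle>` circle, #000000→cut S709 F1115: (91.97,109.90) → (91.36,112.18) → (89.69,113.85) → (87.41,114.46) → (85.13,113.85) → (83.46,112.18) → (82.85,109.90) → (83.46,107.62) → (85.13,105.95) → (87.41,105.34) → (89.69,105.95) → (91.36,107.62) → (91.97,109.90) (closed)

[2] `<path>` open polyline, #000000→cut S709 F1115: (91.79,27.02) → (107.43,87.71) → (141.17,28.00)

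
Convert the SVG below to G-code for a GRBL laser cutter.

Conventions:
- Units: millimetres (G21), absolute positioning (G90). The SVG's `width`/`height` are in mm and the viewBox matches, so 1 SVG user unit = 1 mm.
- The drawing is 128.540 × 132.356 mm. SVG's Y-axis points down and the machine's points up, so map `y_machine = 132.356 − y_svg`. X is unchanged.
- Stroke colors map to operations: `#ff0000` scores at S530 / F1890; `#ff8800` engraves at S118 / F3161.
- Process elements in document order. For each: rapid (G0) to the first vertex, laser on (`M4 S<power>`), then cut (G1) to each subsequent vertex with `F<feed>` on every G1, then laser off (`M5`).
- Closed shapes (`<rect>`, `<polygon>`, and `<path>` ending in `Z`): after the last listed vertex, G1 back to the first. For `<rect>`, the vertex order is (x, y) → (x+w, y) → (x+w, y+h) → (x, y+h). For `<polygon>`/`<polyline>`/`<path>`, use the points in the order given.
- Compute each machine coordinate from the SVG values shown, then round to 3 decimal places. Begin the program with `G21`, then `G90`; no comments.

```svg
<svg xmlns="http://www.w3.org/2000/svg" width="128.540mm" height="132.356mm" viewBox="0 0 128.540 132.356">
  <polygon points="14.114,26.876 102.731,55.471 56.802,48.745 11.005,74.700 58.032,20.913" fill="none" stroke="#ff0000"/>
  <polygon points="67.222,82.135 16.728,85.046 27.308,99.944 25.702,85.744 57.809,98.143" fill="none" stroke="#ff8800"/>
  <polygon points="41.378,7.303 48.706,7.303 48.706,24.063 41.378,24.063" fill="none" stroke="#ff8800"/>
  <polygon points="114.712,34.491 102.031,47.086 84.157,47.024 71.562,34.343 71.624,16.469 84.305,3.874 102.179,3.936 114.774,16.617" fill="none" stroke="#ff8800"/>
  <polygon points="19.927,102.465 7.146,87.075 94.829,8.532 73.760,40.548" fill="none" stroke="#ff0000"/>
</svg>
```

viewBox `0 0 128.540 132.356` with mm width/height → 1 unit = 1 mm. Flip: y_m = 132.356 − y_svg.

**Shape 1** — `<polygon>` closed polygon, stroke `#ff0000` → score (S530, F1890). Machine vertices: (14.114,105.480) → (102.731,76.885) → (56.802,83.611) → (11.005,57.656) → (58.032,111.443) → (14.114,105.480). Closed: final G1 returns to the first vertex.

**Shape 2** — `<polygon>` closed polygon, stroke `#ff8800` → engrave (S118, F3161). Machine vertices: (67.222,50.221) → (16.728,47.310) → (27.308,32.412) → (25.702,46.612) → (57.809,34.213) → (67.222,50.221). Closed: final G1 returns to the first vertex.

**Shape 3** — `<polygon>` rectangle, stroke `#ff8800` → engrave (S118, F3161). Machine vertices: (41.378,125.053) → (48.706,125.053) → (48.706,108.293) → (41.378,108.293) → (41.378,125.053). Closed: final G1 returns to the first vertex.

**Shape 4** — `<polygon>` regular polygon, stroke `#ff8800` → engrave (S118, F3161). Machine vertices: (114.712,97.865) → (102.031,85.270) → (84.157,85.332) → (71.562,98.013) → (71.624,115.887) → (84.305,128.482) → (102.179,128.420) → (114.774,115.739) → (114.712,97.865). Closed: final G1 returns to the first vertex.

**Shape 5** — `<polygon>` closed polygon, stroke `#ff0000` → score (S530, F1890). Machine vertices: (19.927,29.891) → (7.146,45.281) → (94.829,123.824) → (73.760,91.808) → (19.927,29.891). Closed: final G1 returns to the first vertex.

G21
G90
G0 X14.114 Y105.480
M4 S530
G1 X102.731 Y76.885 F1890
G1 X56.802 Y83.611 F1890
G1 X11.005 Y57.656 F1890
G1 X58.032 Y111.443 F1890
G1 X14.114 Y105.480 F1890
M5
G0 X67.222 Y50.221
M4 S118
G1 X16.728 Y47.310 F3161
G1 X27.308 Y32.412 F3161
G1 X25.702 Y46.612 F3161
G1 X57.809 Y34.213 F3161
G1 X67.222 Y50.221 F3161
M5
G0 X41.378 Y125.053
M4 S118
G1 X48.706 Y125.053 F3161
G1 X48.706 Y108.293 F3161
G1 X41.378 Y108.293 F3161
G1 X41.378 Y125.053 F3161
M5
G0 X114.712 Y97.865
M4 S118
G1 X102.031 Y85.270 F3161
G1 X84.157 Y85.332 F3161
G1 X71.562 Y98.013 F3161
G1 X71.624 Y115.887 F3161
G1 X84.305 Y128.482 F3161
G1 X102.179 Y128.420 F3161
G1 X114.774 Y115.739 F3161
G1 X114.712 Y97.865 F3161
M5
G0 X19.927 Y29.891
M4 S530
G1 X7.146 Y45.281 F1890
G1 X94.829 Y123.824 F1890
G1 X73.760 Y91.808 F1890
G1 X19.927 Y29.891 F1890
M5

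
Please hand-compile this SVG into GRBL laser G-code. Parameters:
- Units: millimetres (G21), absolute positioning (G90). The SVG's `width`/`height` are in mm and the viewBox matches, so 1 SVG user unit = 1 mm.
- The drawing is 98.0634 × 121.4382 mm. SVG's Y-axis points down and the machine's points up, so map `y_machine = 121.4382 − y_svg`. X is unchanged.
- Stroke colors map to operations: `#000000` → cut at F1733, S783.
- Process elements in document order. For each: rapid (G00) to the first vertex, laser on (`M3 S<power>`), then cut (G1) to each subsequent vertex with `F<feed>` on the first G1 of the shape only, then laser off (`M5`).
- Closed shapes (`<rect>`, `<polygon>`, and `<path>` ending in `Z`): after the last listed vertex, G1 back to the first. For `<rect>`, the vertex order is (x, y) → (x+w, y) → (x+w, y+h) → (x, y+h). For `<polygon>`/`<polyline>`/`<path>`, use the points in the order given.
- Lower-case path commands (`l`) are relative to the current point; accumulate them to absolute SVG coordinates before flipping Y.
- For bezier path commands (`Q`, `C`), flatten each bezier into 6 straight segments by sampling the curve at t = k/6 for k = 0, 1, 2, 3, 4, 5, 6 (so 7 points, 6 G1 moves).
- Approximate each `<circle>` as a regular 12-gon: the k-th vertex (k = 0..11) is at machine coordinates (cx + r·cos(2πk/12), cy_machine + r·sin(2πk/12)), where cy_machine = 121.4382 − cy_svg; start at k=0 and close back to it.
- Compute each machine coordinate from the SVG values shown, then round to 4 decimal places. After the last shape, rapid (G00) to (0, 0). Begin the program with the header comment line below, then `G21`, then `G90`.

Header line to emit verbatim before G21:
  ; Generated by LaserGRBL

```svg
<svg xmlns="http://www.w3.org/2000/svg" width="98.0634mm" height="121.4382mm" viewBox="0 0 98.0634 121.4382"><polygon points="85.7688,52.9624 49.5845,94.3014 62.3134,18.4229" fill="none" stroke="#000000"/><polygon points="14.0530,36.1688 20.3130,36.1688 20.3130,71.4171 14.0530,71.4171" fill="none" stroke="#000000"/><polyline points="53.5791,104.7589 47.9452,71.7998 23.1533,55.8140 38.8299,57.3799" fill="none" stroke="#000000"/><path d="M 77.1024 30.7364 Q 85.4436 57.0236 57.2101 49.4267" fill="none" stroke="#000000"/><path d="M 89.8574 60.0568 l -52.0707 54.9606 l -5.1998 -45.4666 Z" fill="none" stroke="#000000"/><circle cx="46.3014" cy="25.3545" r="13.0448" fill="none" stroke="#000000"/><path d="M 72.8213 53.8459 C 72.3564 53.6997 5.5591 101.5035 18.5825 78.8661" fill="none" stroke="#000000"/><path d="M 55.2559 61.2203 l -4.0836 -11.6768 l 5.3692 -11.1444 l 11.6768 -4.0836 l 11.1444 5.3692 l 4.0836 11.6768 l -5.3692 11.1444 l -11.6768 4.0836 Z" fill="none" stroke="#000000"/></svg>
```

; Generated by LaserGRBL
G21
G90
G00 X85.7688 Y68.4758
M3 S783
G1 X49.5845 Y27.1368 F1733
G1 X62.3134 Y103.0153
G1 X85.7688 Y68.4758
M5
G00 X14.0530 Y85.2694
M3 S783
G1 X20.3130 Y85.2694 F1733
G1 X20.3130 Y50.0211
G1 X14.0530 Y50.0211
G1 X14.0530 Y85.2694
M5
G00 X53.5791 Y16.6793
M3 S783
G1 X47.9452 Y49.6384 F1733
G1 X23.1533 Y65.6242
G1 X38.8299 Y64.0583
M5
G00 X77.1024 Y90.7018
M3 S783
G1 X78.8668 Y82.8806 F1733
G1 X78.5993 Y76.9419
G1 X76.2999 Y72.8856
G1 X71.9686 Y70.7118
G1 X65.6053 Y70.4204
G1 X57.2101 Y72.0115
M5
G00 X89.8574 Y61.3814
M3 S783
G1 X37.7867 Y6.4208 F1733
G1 X32.5869 Y51.8874
G1 X89.8574 Y61.3814
M5
G00 X59.3462 Y96.0837
M3 S783
G1 X57.5985 Y102.6061 F1733
G1 X52.8238 Y107.3808
G1 X46.3014 Y109.1285
G1 X39.7790 Y107.3808
G1 X35.0043 Y102.6061
G1 X33.2566 Y96.0837
G1 X35.0043 Y89.5613
G1 X39.7790 Y84.7866
G1 X46.3014 Y83.0389
G1 X52.8238 Y84.7866
G1 X57.5985 Y89.5613
G1 X59.3462 Y96.0837
M5
G00 X72.8213 Y67.5923
M3 S783
G1 X67.7378 Y64.2177 F1733
G1 X55.6587 Y56.1400
G1 X40.6438 Y46.6480
G1 X26.7529 Y39.0302
G1 X18.0459 Y36.5754
G1 X18.5825 Y42.5721
M5
G00 X55.2559 Y60.2179
M3 S783
G1 X51.1723 Y71.8947 F1733
G1 X56.5415 Y83.0391
G1 X68.2183 Y87.1227
G1 X79.3627 Y81.7535
G1 X83.4463 Y70.0767
G1 X78.0771 Y58.9323
G1 X66.4003 Y54.8487
G1 X55.2559 Y60.2179
M5
G00 X0.0000 Y0.0000

viewBox `0 0 98.0634 121.4382` with mm width/height → 1 unit = 1 mm. Flip: y_m = 121.4382 − y_svg.

**Shape 1** — `<polygon>` closed polygon, stroke `#000000` → cut (S783, F1733). Machine vertices: (85.7688,68.4758) → (49.5845,27.1368) → (62.3134,103.0153) → (85.7688,68.4758). Closed: final G1 returns to the first vertex.

**Shape 2** — `<polygon>` rectangle, stroke `#000000` → cut (S783, F1733). Machine vertices: (14.0530,85.2694) → (20.3130,85.2694) → (20.3130,50.0211) → (14.0530,50.0211) → (14.0530,85.2694). Closed: final G1 returns to the first vertex.

**Shape 3** — `<polyline>` open polyline, stroke `#000000` → cut (S783, F1733). Machine vertices: (53.5791,16.6793) → (47.9452,49.6384) → (23.1533,65.6242) → (38.8299,64.0583). Open path.

**Shape 4** — `<path>` quadratic bezier, stroke `#000000` → cut (S783, F1733). Control points (SVG): P0=(77.1024,30.7364), P1=(85.4436,57.0236), P2=(57.2101,49.4267); sampled at t=k/6. Machine vertices: (77.1024,90.7018) → (78.8668,82.8806) → (78.5993,76.9419) → (76.2999,72.8856) → (71.9686,70.7118) → (65.6053,70.4204) → (57.2101,72.0115). Open path.

**Shape 5** — `<path>` closed polygon, stroke `#000000` → cut (S783, F1733). Machine vertices: (89.8574,61.3814) → (37.7867,6.4208) → (32.5869,51.8874) → (89.8574,61.3814). Closed: final G1 returns to the first vertex.

**Shape 6** — `<circle>` circle, stroke `#000000` → cut (S783, F1733). Machine vertices: (59.3462,96.0837) → (57.5985,102.6061) → (52.8238,107.3808) → (46.3014,109.1285) → (39.7790,107.3808) → (35.0043,102.6061) → (33.2566,96.0837) → (35.0043,89.5613) → (39.7790,84.7866) → (46.3014,83.0389) → (52.8238,84.7866) → (57.5985,89.5613) → (59.3462,96.0837). Closed: final G1 returns to the first vertex.

**Shape 7** — `<path>` cubic bezier, stroke `#000000` → cut (S783, F1733). Control points (SVG): P0=(72.8213,53.8459), P1=(72.3564,53.6997), P2=(5.5591,101.5035), P3=(18.5825,78.8661); sampled at t=k/6. Machine vertices: (72.8213,67.5923) → (67.7378,64.2177) → (55.6587,56.1400) → (40.6438,46.6480) → (26.7529,39.0302) → (18.0459,36.5754) → (18.5825,42.5721). Open path.

**Shape 8** — `<path>` regular polygon, stroke `#000000` → cut (S783, F1733). Machine vertices: (55.2559,60.2179) → (51.1723,71.8947) → (56.5415,83.0391) → (68.2183,87.1227) → (79.3627,81.7535) → (83.4463,70.0767) → (78.0771,58.9323) → (66.4003,54.8487) → (55.2559,60.2179). Closed: final G1 returns to the first vertex.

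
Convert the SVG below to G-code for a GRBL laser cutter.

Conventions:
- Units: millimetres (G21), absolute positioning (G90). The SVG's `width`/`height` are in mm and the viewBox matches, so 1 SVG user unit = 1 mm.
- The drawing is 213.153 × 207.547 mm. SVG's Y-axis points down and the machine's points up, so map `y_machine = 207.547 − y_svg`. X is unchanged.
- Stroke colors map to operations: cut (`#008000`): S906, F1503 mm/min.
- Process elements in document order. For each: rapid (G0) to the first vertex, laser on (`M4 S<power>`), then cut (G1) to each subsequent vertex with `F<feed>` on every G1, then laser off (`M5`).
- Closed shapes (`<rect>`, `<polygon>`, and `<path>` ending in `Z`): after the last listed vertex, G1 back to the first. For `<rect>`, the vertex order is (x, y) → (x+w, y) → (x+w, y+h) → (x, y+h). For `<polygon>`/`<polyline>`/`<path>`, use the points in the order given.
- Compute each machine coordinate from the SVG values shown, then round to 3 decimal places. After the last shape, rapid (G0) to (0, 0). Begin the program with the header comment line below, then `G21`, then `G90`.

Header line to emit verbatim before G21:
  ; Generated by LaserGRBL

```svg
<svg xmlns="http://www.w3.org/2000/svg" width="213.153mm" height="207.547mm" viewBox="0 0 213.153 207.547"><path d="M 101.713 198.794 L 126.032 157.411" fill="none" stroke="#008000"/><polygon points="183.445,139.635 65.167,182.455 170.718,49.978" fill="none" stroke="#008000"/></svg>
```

; Generated by LaserGRBL
G21
G90
G0 X101.713 Y8.753
M4 S906
G1 X126.032 Y50.136 F1503
M5
G0 X183.445 Y67.912
M4 S906
G1 X65.167 Y25.092 F1503
G1 X170.718 Y157.569 F1503
G1 X183.445 Y67.912 F1503
M5
G0 X0.000 Y0.000

Since the viewBox matches the mm dimensions, user units are millimetres directly. The only transform is the Y-flip y_m = 207.547 − y_svg.

Shape 1 is a line segment drawn with `<path>`. Its stroke #008000 means cut at S906, F1503. After flipping Y the toolpath is (101.713,8.753) → (126.032,50.136).

Shape 2 is a closed polygon drawn with `<polygon>`. Its stroke #008000 means cut at S906, F1503. After flipping Y the toolpath is (183.445,67.912) → (65.167,25.092) → (170.718,157.569) → (183.445,67.912), returning to the start.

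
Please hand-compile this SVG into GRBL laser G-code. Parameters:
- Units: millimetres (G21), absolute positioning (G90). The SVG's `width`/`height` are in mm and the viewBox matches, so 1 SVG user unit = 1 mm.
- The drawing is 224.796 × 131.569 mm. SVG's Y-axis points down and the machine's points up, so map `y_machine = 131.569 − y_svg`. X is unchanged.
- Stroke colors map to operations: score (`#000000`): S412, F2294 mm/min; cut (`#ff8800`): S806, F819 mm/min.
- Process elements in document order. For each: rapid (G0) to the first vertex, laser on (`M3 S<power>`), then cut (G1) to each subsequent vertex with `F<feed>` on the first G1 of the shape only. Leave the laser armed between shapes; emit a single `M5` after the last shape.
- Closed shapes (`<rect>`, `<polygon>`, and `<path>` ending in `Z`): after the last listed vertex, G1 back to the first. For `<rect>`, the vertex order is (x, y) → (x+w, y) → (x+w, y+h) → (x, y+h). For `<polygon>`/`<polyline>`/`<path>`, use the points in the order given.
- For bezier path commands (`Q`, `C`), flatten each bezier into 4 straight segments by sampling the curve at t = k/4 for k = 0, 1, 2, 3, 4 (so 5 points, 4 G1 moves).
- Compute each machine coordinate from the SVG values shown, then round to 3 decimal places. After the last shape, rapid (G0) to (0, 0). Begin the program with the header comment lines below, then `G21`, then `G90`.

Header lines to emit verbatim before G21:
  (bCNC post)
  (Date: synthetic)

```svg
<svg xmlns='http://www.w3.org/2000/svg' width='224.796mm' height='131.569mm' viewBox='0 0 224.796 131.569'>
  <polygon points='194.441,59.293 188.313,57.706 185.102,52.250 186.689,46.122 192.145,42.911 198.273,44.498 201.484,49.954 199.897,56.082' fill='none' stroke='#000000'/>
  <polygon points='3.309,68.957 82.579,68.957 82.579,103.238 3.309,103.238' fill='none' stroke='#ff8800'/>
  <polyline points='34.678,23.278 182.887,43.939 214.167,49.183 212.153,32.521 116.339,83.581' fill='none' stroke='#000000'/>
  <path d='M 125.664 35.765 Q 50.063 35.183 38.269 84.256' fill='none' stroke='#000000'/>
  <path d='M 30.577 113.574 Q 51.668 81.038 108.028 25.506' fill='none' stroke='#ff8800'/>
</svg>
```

1 u = 1 mm; y_m = 131.569 − y.

[1] `<polygon>` regular polygon, #000000→score S412 F2294: (194.441,72.276) → (188.313,73.863) → (185.102,79.319) → (186.689,85.447) → (192.145,88.658) → (198.273,87.071) → (201.484,81.615) → (199.897,75.487) → (194.441,72.276) (closed)

[2] `<polygon>` rectangle, #ff8800→cut S806 F819: (3.309,62.612) → (82.579,62.612) → (82.579,28.331) → (3.309,28.331) → (3.309,62.612) (closed)

[3] `<polyline>` open polyline, #000000→score S412 F2294: (34.678,108.291) → (182.887,87.630) → (214.167,82.386) → (212.153,99.048) → (116.339,47.988)

[4] `<path>` quadratic bezier, #000000→score S412 F2294: (125.664,95.804) → (91.851,92.992) → (66.015,83.972) → (48.154,68.746) → (38.269,47.313)

[5] `<path>` quadratic bezier, #ff8800→cut S806 F819: (30.577,17.995) → (43.327,35.700) → (60.485,56.280) → (82.052,79.734) → (108.028,106.063)

(bCNC post)
(Date: synthetic)
G21
G90
G0 X194.441 Y72.276
M3 S412
G1 X188.313 Y73.863 F2294
G1 X185.102 Y79.319
G1 X186.689 Y85.447
G1 X192.145 Y88.658
G1 X198.273 Y87.071
G1 X201.484 Y81.615
G1 X199.897 Y75.487
G1 X194.441 Y72.276
G0 X3.309 Y62.612
M3 S806
G1 X82.579 Y62.612 F819
G1 X82.579 Y28.331
G1 X3.309 Y28.331
G1 X3.309 Y62.612
G0 X34.678 Y108.291
M3 S412
G1 X182.887 Y87.630 F2294
G1 X214.167 Y82.386
G1 X212.153 Y99.048
G1 X116.339 Y47.988
G0 X125.664 Y95.804
M3 S412
G1 X91.851 Y92.992 F2294
G1 X66.015 Y83.972
G1 X48.154 Y68.746
G1 X38.269 Y47.313
G0 X30.577 Y17.995
M3 S806
G1 X43.327 Y35.700 F819
G1 X60.485 Y56.280
G1 X82.052 Y79.734
G1 X108.028 Y106.063
M5
G0 X0.000 Y0.000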